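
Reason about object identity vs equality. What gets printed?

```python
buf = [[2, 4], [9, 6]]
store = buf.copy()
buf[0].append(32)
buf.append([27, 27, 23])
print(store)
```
[[2, 4, 32], [9, 6]]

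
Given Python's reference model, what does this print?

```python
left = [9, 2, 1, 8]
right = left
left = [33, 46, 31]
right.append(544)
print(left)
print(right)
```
[33, 46, 31]
[9, 2, 1, 8, 544]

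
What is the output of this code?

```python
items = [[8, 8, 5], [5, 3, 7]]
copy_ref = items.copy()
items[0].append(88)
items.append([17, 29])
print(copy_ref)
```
[[8, 8, 5, 88], [5, 3, 7]]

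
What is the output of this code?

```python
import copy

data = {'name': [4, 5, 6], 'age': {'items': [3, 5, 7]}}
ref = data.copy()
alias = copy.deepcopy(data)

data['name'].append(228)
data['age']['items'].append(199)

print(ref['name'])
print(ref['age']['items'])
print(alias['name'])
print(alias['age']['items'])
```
[4, 5, 6, 228]
[3, 5, 7, 199]
[4, 5, 6]
[3, 5, 7]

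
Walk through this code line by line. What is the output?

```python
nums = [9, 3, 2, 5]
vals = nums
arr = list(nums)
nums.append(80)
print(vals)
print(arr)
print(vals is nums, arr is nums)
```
[9, 3, 2, 5, 80]
[9, 3, 2, 5]
True False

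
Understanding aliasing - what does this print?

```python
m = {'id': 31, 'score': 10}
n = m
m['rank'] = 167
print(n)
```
{'id': 31, 'score': 10, 'rank': 167}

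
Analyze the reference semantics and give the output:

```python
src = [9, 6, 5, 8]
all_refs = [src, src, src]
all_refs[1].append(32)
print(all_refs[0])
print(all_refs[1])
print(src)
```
[9, 6, 5, 8, 32]
[9, 6, 5, 8, 32]
[9, 6, 5, 8, 32]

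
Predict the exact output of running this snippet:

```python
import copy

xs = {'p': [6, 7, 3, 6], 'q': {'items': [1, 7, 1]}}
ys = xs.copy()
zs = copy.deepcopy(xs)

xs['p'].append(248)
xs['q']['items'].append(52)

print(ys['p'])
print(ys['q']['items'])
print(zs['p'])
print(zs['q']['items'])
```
[6, 7, 3, 6, 248]
[1, 7, 1, 52]
[6, 7, 3, 6]
[1, 7, 1]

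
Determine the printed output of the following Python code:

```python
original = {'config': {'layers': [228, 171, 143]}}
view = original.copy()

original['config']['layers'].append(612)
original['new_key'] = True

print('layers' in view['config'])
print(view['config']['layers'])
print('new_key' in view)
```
True
[228, 171, 143, 612]
False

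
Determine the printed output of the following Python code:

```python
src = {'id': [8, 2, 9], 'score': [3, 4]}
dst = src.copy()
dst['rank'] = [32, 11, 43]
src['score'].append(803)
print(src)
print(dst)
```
{'id': [8, 2, 9], 'score': [3, 4, 803]}
{'id': [8, 2, 9], 'score': [3, 4, 803], 'rank': [32, 11, 43]}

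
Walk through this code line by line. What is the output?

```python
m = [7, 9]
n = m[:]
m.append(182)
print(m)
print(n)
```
[7, 9, 182]
[7, 9]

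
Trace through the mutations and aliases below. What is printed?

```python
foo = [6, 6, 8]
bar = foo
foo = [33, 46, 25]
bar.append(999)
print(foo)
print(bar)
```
[33, 46, 25]
[6, 6, 8, 999]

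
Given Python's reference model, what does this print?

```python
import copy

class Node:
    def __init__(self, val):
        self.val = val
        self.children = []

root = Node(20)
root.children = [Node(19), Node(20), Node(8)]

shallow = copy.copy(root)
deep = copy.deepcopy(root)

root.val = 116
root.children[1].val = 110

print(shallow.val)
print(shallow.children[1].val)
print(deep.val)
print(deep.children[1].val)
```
20
110
20
20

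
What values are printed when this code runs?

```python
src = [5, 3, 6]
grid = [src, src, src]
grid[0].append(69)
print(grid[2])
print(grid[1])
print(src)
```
[5, 3, 6, 69]
[5, 3, 6, 69]
[5, 3, 6, 69]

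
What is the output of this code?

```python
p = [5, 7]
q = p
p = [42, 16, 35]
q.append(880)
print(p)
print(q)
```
[42, 16, 35]
[5, 7, 880]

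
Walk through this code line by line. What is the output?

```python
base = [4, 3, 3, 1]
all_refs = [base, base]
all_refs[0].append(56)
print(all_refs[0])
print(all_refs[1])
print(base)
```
[4, 3, 3, 1, 56]
[4, 3, 3, 1, 56]
[4, 3, 3, 1, 56]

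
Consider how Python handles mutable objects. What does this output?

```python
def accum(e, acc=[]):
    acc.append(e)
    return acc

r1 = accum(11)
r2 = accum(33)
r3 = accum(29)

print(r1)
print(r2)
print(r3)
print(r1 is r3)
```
[11, 33, 29]
[11, 33, 29]
[11, 33, 29]
True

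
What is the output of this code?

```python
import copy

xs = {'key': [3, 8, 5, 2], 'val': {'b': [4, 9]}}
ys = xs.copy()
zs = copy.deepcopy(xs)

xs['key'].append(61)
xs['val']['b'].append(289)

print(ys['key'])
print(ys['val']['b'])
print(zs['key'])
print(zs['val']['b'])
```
[3, 8, 5, 2, 61]
[4, 9, 289]
[3, 8, 5, 2]
[4, 9]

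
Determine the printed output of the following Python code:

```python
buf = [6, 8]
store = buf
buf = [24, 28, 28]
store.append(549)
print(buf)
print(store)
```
[24, 28, 28]
[6, 8, 549]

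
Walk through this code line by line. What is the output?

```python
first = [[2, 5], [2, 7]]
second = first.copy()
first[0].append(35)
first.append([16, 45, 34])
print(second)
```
[[2, 5, 35], [2, 7]]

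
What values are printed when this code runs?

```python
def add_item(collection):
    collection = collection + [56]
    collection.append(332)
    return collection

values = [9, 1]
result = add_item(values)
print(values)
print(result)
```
[9, 1]
[9, 1, 56, 332]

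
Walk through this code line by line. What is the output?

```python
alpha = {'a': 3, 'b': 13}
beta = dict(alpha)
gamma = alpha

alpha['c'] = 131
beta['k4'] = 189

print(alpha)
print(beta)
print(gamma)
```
{'a': 3, 'b': 13, 'c': 131}
{'a': 3, 'b': 13, 'k4': 189}
{'a': 3, 'b': 13, 'c': 131}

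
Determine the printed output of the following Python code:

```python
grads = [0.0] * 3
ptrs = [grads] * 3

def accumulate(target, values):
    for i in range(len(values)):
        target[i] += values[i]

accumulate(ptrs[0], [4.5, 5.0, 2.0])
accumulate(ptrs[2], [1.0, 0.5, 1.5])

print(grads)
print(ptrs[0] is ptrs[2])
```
[5.5, 5.5, 3.5]
True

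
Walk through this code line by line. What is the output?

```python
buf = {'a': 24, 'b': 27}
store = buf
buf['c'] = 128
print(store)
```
{'a': 24, 'b': 27, 'c': 128}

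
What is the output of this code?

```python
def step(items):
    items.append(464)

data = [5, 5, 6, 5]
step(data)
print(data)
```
[5, 5, 6, 5, 464]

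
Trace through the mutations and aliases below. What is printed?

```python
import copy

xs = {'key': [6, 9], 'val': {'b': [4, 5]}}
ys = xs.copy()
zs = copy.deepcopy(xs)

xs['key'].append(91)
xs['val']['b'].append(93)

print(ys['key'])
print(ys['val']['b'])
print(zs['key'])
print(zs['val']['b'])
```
[6, 9, 91]
[4, 5, 93]
[6, 9]
[4, 5]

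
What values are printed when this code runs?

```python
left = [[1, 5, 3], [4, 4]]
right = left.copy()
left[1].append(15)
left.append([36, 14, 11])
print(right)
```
[[1, 5, 3], [4, 4, 15]]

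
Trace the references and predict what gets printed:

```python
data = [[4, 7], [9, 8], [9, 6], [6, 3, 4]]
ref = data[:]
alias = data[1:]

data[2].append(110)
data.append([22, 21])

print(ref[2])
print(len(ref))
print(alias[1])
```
[9, 6, 110]
4
[9, 6, 110]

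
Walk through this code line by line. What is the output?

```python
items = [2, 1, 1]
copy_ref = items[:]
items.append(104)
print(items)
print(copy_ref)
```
[2, 1, 1, 104]
[2, 1, 1]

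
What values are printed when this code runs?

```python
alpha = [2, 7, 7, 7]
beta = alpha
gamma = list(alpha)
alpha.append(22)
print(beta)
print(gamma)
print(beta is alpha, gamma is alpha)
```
[2, 7, 7, 7, 22]
[2, 7, 7, 7]
True False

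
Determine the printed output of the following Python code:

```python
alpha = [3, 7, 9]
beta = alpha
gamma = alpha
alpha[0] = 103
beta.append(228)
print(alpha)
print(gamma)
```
[103, 7, 9, 228]
[103, 7, 9, 228]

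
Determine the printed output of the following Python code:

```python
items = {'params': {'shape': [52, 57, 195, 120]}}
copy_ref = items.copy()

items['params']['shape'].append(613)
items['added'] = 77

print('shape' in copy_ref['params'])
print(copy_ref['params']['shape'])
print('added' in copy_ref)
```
True
[52, 57, 195, 120, 613]
False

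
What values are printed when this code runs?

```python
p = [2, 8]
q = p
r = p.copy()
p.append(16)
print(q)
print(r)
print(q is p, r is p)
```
[2, 8, 16]
[2, 8]
True False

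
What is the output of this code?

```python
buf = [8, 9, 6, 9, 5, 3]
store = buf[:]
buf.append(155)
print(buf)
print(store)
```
[8, 9, 6, 9, 5, 3, 155]
[8, 9, 6, 9, 5, 3]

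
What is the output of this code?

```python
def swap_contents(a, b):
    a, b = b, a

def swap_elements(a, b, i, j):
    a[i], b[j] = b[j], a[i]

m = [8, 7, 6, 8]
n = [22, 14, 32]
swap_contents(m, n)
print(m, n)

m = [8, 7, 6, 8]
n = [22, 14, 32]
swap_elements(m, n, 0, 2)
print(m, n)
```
[8, 7, 6, 8] [22, 14, 32]
[32, 7, 6, 8] [22, 14, 8]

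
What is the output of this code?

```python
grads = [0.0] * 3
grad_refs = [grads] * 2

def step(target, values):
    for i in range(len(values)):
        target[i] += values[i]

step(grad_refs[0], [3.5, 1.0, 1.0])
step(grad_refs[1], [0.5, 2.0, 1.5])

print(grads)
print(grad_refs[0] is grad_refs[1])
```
[4.0, 3.0, 2.5]
True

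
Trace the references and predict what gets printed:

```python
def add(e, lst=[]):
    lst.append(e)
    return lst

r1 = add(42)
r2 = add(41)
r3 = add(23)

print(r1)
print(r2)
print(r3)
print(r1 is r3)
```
[42, 41, 23]
[42, 41, 23]
[42, 41, 23]
True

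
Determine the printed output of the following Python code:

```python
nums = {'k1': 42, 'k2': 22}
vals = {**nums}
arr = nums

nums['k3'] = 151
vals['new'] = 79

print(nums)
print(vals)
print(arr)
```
{'k1': 42, 'k2': 22, 'k3': 151}
{'k1': 42, 'k2': 22, 'new': 79}
{'k1': 42, 'k2': 22, 'k3': 151}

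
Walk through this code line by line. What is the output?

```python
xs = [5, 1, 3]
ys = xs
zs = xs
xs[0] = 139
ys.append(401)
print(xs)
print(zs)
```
[139, 1, 3, 401]
[139, 1, 3, 401]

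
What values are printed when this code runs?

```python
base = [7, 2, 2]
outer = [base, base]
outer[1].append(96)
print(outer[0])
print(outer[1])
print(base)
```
[7, 2, 2, 96]
[7, 2, 2, 96]
[7, 2, 2, 96]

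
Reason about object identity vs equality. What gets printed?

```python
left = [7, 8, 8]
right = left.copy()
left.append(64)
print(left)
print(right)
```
[7, 8, 8, 64]
[7, 8, 8]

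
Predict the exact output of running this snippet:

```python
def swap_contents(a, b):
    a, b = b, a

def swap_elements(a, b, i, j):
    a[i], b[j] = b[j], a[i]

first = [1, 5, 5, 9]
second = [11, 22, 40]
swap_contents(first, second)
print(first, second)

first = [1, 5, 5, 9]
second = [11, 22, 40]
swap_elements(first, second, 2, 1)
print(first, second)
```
[1, 5, 5, 9] [11, 22, 40]
[1, 5, 22, 9] [11, 5, 40]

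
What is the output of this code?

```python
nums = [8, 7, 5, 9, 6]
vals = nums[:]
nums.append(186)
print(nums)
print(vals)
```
[8, 7, 5, 9, 6, 186]
[8, 7, 5, 9, 6]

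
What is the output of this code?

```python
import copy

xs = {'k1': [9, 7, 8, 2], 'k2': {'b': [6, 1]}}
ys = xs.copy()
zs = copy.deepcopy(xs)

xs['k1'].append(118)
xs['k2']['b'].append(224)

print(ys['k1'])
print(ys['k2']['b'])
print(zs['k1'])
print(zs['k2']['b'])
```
[9, 7, 8, 2, 118]
[6, 1, 224]
[9, 7, 8, 2]
[6, 1]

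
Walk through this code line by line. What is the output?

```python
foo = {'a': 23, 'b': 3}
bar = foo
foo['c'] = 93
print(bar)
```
{'a': 23, 'b': 3, 'c': 93}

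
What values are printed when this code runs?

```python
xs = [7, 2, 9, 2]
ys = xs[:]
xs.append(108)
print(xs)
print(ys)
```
[7, 2, 9, 2, 108]
[7, 2, 9, 2]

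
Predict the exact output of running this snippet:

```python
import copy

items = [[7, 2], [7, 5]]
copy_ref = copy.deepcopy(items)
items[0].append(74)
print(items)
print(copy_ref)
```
[[7, 2, 74], [7, 5]]
[[7, 2], [7, 5]]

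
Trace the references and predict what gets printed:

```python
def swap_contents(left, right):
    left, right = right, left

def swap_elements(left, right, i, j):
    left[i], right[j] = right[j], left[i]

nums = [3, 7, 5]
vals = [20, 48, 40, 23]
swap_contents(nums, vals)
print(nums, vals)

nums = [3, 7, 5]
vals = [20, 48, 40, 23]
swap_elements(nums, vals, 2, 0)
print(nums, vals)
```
[3, 7, 5] [20, 48, 40, 23]
[3, 7, 20] [5, 48, 40, 23]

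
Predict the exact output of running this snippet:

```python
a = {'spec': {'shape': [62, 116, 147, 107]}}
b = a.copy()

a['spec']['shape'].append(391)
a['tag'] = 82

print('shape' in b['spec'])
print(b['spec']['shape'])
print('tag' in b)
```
True
[62, 116, 147, 107, 391]
False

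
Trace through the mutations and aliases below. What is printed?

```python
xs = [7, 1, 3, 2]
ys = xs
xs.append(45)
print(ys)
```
[7, 1, 3, 2, 45]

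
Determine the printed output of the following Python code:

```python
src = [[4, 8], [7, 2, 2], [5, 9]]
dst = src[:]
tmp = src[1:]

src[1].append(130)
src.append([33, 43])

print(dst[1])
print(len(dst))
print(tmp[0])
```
[7, 2, 2, 130]
3
[7, 2, 2, 130]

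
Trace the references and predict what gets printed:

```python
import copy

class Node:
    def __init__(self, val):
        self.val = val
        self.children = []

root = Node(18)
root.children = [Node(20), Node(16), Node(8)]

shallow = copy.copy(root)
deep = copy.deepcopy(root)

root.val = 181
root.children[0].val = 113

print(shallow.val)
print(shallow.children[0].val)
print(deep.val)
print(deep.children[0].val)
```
18
113
18
20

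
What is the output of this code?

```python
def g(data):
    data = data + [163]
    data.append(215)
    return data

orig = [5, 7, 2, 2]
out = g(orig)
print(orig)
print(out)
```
[5, 7, 2, 2]
[5, 7, 2, 2, 163, 215]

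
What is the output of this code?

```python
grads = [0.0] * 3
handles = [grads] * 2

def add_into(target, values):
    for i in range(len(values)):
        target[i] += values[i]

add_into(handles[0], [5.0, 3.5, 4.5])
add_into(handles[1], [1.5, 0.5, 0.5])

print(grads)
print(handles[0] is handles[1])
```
[6.5, 4.0, 5.0]
True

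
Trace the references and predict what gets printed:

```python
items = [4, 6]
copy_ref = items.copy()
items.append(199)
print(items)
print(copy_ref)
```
[4, 6, 199]
[4, 6]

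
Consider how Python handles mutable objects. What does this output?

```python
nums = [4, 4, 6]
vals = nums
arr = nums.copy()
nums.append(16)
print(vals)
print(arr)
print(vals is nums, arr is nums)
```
[4, 4, 6, 16]
[4, 4, 6]
True False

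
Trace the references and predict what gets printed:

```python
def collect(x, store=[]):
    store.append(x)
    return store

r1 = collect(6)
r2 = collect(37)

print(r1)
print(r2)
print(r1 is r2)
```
[6, 37]
[6, 37]
True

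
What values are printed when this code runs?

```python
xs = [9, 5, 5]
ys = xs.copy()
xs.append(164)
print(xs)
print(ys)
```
[9, 5, 5, 164]
[9, 5, 5]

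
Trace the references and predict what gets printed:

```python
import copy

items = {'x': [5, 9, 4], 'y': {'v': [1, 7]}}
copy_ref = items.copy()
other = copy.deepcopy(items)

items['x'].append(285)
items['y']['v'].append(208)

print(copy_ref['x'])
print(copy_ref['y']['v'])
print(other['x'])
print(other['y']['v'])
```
[5, 9, 4, 285]
[1, 7, 208]
[5, 9, 4]
[1, 7]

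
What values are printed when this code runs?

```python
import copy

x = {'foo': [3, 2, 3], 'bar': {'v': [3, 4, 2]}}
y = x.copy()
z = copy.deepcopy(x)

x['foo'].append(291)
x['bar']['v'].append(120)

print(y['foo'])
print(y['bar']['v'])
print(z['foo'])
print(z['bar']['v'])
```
[3, 2, 3, 291]
[3, 4, 2, 120]
[3, 2, 3]
[3, 4, 2]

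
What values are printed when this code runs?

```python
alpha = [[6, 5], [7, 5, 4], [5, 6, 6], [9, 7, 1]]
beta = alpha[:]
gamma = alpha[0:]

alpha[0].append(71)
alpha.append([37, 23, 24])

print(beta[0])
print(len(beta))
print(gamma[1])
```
[6, 5, 71]
4
[7, 5, 4]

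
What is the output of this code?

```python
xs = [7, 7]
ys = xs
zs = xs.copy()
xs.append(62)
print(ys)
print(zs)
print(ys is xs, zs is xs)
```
[7, 7, 62]
[7, 7]
True False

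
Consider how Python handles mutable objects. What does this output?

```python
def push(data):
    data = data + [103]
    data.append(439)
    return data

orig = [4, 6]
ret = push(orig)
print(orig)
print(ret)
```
[4, 6]
[4, 6, 103, 439]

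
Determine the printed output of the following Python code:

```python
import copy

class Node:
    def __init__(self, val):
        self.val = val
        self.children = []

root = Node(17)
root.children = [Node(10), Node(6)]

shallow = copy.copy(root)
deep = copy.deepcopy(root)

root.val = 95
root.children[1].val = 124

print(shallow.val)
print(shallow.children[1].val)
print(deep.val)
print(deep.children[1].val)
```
17
124
17
6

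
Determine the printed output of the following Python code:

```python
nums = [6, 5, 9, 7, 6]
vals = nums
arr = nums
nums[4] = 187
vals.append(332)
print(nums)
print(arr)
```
[6, 5, 9, 7, 187, 332]
[6, 5, 9, 7, 187, 332]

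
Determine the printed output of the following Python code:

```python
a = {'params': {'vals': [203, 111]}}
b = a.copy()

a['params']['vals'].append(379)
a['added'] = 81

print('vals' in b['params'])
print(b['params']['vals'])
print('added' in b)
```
True
[203, 111, 379]
False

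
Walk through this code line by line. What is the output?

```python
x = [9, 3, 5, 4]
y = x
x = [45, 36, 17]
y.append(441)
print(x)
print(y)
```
[45, 36, 17]
[9, 3, 5, 4, 441]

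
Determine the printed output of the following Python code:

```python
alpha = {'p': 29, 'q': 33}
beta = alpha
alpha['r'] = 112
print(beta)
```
{'p': 29, 'q': 33, 'r': 112}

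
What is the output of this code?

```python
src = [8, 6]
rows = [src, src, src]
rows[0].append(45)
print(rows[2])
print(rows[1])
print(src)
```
[8, 6, 45]
[8, 6, 45]
[8, 6, 45]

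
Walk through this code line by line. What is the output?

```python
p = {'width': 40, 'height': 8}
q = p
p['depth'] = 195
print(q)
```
{'width': 40, 'height': 8, 'depth': 195}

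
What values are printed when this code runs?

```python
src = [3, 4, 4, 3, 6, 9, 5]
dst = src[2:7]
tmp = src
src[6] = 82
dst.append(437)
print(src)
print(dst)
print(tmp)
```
[3, 4, 4, 3, 6, 9, 82]
[4, 3, 6, 9, 5, 437]
[3, 4, 4, 3, 6, 9, 82]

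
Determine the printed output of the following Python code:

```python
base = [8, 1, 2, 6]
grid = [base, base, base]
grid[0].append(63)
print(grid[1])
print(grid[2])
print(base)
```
[8, 1, 2, 6, 63]
[8, 1, 2, 6, 63]
[8, 1, 2, 6, 63]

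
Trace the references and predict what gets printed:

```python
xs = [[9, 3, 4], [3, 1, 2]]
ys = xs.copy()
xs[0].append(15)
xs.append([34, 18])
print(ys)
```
[[9, 3, 4, 15], [3, 1, 2]]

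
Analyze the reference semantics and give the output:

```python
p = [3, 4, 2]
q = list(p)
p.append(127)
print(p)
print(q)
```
[3, 4, 2, 127]
[3, 4, 2]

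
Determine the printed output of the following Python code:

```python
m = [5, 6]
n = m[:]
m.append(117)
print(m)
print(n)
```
[5, 6, 117]
[5, 6]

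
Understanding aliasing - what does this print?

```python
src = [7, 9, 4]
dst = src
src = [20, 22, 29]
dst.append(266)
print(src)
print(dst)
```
[20, 22, 29]
[7, 9, 4, 266]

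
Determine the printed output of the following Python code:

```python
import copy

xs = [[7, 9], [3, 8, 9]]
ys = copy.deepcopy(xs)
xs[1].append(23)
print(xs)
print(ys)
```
[[7, 9], [3, 8, 9, 23]]
[[7, 9], [3, 8, 9]]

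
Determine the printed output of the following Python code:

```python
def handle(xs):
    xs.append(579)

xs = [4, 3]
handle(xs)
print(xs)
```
[4, 3, 579]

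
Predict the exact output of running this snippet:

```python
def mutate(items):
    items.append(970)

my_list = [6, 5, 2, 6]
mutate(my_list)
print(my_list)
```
[6, 5, 2, 6, 970]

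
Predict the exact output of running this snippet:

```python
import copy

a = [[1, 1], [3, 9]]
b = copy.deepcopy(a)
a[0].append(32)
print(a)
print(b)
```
[[1, 1, 32], [3, 9]]
[[1, 1], [3, 9]]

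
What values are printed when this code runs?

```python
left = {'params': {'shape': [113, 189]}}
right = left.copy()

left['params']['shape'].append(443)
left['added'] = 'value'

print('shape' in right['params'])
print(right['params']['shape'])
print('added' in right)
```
True
[113, 189, 443]
False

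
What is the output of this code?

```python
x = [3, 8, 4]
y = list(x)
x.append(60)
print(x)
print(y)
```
[3, 8, 4, 60]
[3, 8, 4]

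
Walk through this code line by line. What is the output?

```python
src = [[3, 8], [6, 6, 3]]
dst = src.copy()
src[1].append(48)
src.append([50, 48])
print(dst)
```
[[3, 8], [6, 6, 3, 48]]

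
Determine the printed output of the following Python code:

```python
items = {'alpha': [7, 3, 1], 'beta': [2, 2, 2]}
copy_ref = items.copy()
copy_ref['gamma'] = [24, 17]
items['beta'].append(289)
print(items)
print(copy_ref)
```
{'alpha': [7, 3, 1], 'beta': [2, 2, 2, 289]}
{'alpha': [7, 3, 1], 'beta': [2, 2, 2, 289], 'gamma': [24, 17]}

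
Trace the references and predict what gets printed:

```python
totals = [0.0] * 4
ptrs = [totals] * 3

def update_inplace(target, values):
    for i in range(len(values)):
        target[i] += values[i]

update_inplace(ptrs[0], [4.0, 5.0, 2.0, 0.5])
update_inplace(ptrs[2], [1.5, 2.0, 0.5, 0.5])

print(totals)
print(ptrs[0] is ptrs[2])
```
[5.5, 7.0, 2.5, 1.0]
True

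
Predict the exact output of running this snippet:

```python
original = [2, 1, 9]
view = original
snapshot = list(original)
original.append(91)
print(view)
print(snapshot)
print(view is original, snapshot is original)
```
[2, 1, 9, 91]
[2, 1, 9]
True False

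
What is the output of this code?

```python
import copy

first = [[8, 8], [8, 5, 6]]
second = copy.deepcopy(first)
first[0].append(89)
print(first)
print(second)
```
[[8, 8, 89], [8, 5, 6]]
[[8, 8], [8, 5, 6]]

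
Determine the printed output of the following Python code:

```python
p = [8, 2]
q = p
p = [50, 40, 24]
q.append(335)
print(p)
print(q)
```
[50, 40, 24]
[8, 2, 335]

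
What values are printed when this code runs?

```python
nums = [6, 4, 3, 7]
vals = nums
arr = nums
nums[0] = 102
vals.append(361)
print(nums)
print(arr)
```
[102, 4, 3, 7, 361]
[102, 4, 3, 7, 361]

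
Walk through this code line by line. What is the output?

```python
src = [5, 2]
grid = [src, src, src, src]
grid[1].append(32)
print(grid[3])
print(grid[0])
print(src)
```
[5, 2, 32]
[5, 2, 32]
[5, 2, 32]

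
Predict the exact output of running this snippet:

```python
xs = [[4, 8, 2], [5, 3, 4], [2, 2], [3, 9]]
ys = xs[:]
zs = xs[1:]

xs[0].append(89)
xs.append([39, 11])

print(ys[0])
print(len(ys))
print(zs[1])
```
[4, 8, 2, 89]
4
[2, 2]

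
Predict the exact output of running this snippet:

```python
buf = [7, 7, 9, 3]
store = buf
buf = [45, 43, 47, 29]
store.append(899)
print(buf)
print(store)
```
[45, 43, 47, 29]
[7, 7, 9, 3, 899]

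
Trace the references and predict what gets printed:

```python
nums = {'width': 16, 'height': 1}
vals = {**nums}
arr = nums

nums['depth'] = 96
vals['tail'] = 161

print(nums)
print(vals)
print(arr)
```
{'width': 16, 'height': 1, 'depth': 96}
{'width': 16, 'height': 1, 'tail': 161}
{'width': 16, 'height': 1, 'depth': 96}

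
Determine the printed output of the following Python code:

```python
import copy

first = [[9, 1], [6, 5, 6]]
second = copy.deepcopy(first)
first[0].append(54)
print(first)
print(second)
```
[[9, 1, 54], [6, 5, 6]]
[[9, 1], [6, 5, 6]]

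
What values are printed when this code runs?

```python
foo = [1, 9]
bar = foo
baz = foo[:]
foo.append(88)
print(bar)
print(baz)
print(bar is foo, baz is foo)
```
[1, 9, 88]
[1, 9]
True False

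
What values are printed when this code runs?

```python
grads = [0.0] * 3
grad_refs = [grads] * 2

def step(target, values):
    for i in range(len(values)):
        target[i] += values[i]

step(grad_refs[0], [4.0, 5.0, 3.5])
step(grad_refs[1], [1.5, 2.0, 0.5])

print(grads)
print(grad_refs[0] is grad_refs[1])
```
[5.5, 7.0, 4.0]
True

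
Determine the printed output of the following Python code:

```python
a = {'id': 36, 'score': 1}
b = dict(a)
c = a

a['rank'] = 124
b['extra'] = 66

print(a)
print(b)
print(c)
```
{'id': 36, 'score': 1, 'rank': 124}
{'id': 36, 'score': 1, 'extra': 66}
{'id': 36, 'score': 1, 'rank': 124}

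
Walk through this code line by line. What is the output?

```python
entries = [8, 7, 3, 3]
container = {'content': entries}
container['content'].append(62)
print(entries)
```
[8, 7, 3, 3, 62]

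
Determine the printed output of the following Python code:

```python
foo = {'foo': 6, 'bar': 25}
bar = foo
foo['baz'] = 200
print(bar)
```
{'foo': 6, 'bar': 25, 'baz': 200}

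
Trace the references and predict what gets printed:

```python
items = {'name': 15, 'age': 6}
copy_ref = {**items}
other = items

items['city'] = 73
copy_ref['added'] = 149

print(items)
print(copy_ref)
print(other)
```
{'name': 15, 'age': 6, 'city': 73}
{'name': 15, 'age': 6, 'added': 149}
{'name': 15, 'age': 6, 'city': 73}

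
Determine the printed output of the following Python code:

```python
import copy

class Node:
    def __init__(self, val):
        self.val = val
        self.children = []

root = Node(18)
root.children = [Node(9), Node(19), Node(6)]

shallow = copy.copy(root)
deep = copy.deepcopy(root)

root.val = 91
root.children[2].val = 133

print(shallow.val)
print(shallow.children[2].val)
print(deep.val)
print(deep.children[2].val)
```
18
133
18
6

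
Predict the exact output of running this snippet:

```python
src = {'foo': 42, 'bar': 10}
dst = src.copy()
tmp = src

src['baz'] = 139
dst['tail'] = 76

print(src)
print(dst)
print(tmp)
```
{'foo': 42, 'bar': 10, 'baz': 139}
{'foo': 42, 'bar': 10, 'tail': 76}
{'foo': 42, 'bar': 10, 'baz': 139}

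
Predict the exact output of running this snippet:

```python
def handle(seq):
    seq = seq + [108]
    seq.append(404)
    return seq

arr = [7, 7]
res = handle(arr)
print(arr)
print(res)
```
[7, 7]
[7, 7, 108, 404]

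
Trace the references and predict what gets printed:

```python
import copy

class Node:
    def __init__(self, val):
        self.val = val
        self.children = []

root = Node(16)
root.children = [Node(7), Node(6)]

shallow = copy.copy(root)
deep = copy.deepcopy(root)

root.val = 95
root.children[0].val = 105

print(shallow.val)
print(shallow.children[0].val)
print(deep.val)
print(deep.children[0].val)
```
16
105
16
7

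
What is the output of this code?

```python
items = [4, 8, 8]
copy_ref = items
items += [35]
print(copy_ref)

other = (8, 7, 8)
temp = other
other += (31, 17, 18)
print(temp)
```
[4, 8, 8, 35]
(8, 7, 8)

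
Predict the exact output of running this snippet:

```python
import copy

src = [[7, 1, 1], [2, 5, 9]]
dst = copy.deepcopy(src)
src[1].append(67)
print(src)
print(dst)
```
[[7, 1, 1], [2, 5, 9, 67]]
[[7, 1, 1], [2, 5, 9]]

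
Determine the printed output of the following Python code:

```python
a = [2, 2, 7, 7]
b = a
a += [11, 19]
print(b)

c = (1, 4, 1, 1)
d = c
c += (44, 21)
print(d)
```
[2, 2, 7, 7, 11, 19]
(1, 4, 1, 1)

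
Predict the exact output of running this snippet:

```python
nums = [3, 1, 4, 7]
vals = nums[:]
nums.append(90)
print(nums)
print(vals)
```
[3, 1, 4, 7, 90]
[3, 1, 4, 7]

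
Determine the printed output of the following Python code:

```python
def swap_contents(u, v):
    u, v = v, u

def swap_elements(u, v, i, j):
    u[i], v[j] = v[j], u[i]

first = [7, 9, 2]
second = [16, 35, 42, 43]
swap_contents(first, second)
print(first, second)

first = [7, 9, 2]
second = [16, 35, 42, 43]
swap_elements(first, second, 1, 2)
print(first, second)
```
[7, 9, 2] [16, 35, 42, 43]
[7, 42, 2] [16, 35, 9, 43]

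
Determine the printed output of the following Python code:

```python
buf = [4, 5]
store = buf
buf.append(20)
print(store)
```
[4, 5, 20]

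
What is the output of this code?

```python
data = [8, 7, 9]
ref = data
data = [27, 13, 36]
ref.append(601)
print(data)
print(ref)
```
[27, 13, 36]
[8, 7, 9, 601]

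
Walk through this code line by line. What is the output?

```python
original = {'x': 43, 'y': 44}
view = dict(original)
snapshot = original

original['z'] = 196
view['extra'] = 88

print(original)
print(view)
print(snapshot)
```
{'x': 43, 'y': 44, 'z': 196}
{'x': 43, 'y': 44, 'extra': 88}
{'x': 43, 'y': 44, 'z': 196}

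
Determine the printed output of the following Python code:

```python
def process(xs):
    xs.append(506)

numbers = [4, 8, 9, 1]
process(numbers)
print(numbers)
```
[4, 8, 9, 1, 506]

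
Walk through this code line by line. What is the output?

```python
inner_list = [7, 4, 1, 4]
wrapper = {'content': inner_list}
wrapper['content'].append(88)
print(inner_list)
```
[7, 4, 1, 4, 88]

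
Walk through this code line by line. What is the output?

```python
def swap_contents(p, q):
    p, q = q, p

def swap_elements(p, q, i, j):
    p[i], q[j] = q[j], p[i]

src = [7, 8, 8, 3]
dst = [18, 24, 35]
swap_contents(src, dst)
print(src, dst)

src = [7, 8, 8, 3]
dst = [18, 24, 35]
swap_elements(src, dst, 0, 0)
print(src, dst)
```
[7, 8, 8, 3] [18, 24, 35]
[18, 8, 8, 3] [7, 24, 35]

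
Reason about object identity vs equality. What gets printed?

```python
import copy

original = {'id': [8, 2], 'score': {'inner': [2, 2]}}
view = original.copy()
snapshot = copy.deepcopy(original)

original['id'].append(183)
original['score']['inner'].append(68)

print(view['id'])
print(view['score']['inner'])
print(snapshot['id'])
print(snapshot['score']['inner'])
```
[8, 2, 183]
[2, 2, 68]
[8, 2]
[2, 2]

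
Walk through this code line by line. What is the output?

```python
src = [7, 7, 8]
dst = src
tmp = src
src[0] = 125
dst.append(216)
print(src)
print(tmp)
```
[125, 7, 8, 216]
[125, 7, 8, 216]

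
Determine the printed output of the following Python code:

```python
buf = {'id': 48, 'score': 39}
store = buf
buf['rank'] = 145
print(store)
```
{'id': 48, 'score': 39, 'rank': 145}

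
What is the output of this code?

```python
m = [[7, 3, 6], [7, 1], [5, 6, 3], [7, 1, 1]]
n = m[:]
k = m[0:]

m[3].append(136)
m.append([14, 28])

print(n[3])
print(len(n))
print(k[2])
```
[7, 1, 1, 136]
4
[5, 6, 3]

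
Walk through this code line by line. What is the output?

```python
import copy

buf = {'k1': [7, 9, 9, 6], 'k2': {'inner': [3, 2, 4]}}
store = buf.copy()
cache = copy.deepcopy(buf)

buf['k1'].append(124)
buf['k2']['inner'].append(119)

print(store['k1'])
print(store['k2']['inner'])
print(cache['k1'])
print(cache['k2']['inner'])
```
[7, 9, 9, 6, 124]
[3, 2, 4, 119]
[7, 9, 9, 6]
[3, 2, 4]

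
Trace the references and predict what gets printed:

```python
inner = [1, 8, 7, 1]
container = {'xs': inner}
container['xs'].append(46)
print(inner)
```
[1, 8, 7, 1, 46]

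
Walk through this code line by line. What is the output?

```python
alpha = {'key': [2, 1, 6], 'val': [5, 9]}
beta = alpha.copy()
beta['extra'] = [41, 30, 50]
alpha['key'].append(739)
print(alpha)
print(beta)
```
{'key': [2, 1, 6, 739], 'val': [5, 9]}
{'key': [2, 1, 6, 739], 'val': [5, 9], 'extra': [41, 30, 50]}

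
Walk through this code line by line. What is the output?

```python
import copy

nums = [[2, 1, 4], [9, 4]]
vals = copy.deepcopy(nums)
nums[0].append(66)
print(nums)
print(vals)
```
[[2, 1, 4, 66], [9, 4]]
[[2, 1, 4], [9, 4]]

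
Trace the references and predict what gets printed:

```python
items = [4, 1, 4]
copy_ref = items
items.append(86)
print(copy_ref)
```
[4, 1, 4, 86]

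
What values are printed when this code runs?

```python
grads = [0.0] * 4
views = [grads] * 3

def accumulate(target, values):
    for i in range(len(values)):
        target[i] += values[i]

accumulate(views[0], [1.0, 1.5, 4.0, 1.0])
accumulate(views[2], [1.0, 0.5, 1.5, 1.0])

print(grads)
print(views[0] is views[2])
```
[2.0, 2.0, 5.5, 2.0]
True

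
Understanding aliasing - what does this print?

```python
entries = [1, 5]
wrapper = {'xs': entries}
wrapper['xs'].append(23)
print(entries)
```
[1, 5, 23]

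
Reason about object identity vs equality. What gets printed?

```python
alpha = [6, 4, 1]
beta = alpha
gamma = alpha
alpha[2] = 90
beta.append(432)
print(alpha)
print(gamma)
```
[6, 4, 90, 432]
[6, 4, 90, 432]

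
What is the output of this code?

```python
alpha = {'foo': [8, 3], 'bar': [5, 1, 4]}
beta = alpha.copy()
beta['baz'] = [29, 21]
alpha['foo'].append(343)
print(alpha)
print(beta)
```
{'foo': [8, 3, 343], 'bar': [5, 1, 4]}
{'foo': [8, 3, 343], 'bar': [5, 1, 4], 'baz': [29, 21]}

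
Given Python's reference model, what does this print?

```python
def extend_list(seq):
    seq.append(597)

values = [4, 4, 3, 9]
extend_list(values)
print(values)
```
[4, 4, 3, 9, 597]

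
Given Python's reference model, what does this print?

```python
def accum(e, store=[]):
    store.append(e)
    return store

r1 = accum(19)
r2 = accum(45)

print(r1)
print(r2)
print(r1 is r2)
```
[19, 45]
[19, 45]
True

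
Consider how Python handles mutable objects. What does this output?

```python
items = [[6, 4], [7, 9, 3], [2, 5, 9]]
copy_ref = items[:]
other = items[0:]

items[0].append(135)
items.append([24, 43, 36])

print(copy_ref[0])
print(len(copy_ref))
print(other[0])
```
[6, 4, 135]
3
[6, 4, 135]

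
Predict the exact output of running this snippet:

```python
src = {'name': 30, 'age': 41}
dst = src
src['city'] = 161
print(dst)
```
{'name': 30, 'age': 41, 'city': 161}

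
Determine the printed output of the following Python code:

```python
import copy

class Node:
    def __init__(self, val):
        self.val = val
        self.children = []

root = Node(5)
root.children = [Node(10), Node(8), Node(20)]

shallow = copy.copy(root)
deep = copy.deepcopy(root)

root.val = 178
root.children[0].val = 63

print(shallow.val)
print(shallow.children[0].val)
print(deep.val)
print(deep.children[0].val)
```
5
63
5
10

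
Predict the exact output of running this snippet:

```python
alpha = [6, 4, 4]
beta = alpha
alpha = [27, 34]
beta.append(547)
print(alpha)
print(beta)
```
[27, 34]
[6, 4, 4, 547]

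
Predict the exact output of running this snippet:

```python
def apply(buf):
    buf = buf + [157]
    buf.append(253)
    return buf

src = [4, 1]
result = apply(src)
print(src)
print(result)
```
[4, 1]
[4, 1, 157, 253]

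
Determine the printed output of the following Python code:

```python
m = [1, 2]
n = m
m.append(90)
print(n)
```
[1, 2, 90]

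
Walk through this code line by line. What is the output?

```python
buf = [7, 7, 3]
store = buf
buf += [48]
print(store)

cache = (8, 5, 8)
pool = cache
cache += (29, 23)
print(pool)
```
[7, 7, 3, 48]
(8, 5, 8)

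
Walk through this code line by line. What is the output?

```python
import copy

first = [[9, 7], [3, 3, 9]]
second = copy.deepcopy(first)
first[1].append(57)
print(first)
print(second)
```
[[9, 7], [3, 3, 9, 57]]
[[9, 7], [3, 3, 9]]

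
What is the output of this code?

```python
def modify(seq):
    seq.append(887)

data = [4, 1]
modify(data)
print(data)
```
[4, 1, 887]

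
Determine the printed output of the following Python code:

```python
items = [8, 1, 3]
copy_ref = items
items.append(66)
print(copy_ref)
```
[8, 1, 3, 66]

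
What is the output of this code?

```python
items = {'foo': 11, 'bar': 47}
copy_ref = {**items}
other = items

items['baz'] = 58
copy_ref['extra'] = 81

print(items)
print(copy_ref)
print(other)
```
{'foo': 11, 'bar': 47, 'baz': 58}
{'foo': 11, 'bar': 47, 'extra': 81}
{'foo': 11, 'bar': 47, 'baz': 58}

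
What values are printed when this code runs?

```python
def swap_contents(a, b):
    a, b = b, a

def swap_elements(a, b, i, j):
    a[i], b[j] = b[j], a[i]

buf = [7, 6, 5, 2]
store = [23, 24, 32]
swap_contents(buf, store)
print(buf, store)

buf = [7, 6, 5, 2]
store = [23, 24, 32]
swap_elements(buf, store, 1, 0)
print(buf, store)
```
[7, 6, 5, 2] [23, 24, 32]
[7, 23, 5, 2] [6, 24, 32]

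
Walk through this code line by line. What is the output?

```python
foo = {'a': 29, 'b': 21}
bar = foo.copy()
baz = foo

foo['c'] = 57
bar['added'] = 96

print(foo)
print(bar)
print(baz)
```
{'a': 29, 'b': 21, 'c': 57}
{'a': 29, 'b': 21, 'added': 96}
{'a': 29, 'b': 21, 'c': 57}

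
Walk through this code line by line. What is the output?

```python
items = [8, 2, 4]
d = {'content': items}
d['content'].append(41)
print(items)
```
[8, 2, 4, 41]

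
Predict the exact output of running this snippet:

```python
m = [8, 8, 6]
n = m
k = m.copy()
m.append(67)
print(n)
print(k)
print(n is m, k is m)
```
[8, 8, 6, 67]
[8, 8, 6]
True False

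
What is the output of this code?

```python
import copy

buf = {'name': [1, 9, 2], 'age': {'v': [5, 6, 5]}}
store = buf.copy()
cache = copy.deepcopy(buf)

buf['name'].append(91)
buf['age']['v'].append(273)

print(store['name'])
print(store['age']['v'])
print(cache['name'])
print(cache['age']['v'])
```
[1, 9, 2, 91]
[5, 6, 5, 273]
[1, 9, 2]
[5, 6, 5]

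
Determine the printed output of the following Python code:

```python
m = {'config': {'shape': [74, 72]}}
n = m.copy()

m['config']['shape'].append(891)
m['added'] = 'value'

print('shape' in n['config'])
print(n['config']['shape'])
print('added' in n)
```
True
[74, 72, 891]
False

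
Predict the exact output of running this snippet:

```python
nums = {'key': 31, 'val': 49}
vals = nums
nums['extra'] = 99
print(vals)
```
{'key': 31, 'val': 49, 'extra': 99}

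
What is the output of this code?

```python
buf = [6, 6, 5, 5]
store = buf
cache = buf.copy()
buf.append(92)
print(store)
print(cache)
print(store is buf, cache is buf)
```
[6, 6, 5, 5, 92]
[6, 6, 5, 5]
True False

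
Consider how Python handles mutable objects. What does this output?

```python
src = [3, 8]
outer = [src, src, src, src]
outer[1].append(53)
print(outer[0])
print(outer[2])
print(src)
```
[3, 8, 53]
[3, 8, 53]
[3, 8, 53]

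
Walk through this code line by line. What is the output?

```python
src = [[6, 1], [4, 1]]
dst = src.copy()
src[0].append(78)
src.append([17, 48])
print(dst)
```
[[6, 1, 78], [4, 1]]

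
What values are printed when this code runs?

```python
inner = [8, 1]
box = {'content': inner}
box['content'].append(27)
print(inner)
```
[8, 1, 27]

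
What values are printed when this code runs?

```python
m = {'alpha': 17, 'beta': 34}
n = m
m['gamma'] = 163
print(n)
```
{'alpha': 17, 'beta': 34, 'gamma': 163}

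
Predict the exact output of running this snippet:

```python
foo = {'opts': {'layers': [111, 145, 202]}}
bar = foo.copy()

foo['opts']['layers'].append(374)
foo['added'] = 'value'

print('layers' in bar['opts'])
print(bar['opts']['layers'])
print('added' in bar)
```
True
[111, 145, 202, 374]
False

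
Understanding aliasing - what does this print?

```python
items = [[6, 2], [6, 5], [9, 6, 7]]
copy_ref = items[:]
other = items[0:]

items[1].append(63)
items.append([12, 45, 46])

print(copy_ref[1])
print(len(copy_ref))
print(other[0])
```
[6, 5, 63]
3
[6, 2]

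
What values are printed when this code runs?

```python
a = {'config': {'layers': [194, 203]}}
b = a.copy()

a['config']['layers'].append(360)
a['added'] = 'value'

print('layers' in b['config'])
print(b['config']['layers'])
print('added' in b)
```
True
[194, 203, 360]
False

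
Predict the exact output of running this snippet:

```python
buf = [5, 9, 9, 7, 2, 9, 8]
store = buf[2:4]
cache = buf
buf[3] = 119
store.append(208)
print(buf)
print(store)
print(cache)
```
[5, 9, 9, 119, 2, 9, 8]
[9, 7, 208]
[5, 9, 9, 119, 2, 9, 8]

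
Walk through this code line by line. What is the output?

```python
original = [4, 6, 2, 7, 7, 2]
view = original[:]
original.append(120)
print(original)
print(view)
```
[4, 6, 2, 7, 7, 2, 120]
[4, 6, 2, 7, 7, 2]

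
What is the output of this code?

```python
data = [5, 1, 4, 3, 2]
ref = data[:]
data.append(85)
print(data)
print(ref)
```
[5, 1, 4, 3, 2, 85]
[5, 1, 4, 3, 2]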